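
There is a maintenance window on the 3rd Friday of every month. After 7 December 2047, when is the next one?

December 2047 starts on a Sunday; its first Friday is the 6th, so the 3rd Friday is the 20th — 20 December 2047.
20 December 2047 is after 7 December 2047, so that is the next one.

20 December 2047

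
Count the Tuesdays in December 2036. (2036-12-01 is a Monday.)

5

2036-12-01 is a Monday; the first Tuesday on or after it is 2036-12-02 (1 day later).
From 2036-12-02 to 2036-12-31 is 31 − 2 = 29 days.
29 ÷ 7 = 4 full weeks with remainder 1, so 4 more Tuesdays after the first → 5.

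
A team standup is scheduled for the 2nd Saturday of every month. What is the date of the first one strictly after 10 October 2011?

October 2011 starts on a Saturday; its first Saturday is the 1st, so the 2nd Saturday is the 8th — 8 October 2011.
That is not after 10 October 2011, so look at November 2011.
November 2011 starts on a Tuesday; its first Saturday is the 5th, so the 2nd Saturday is the 12th — 12 November 2011.

12 November 2011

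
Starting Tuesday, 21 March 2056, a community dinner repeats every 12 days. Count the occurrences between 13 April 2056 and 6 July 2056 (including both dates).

7

Occurrences land 12·i days after 21 March 2056 for i = 0, 1, 2, …
13 April 2056 is 23 days after the start; 23 ÷ 12 = 1 remainder 11; since the remainder is 11, round up to i = 2. First occurrence in the window: #3 on 14 April 2056 (2×12 = 24 days in).
6 July 2056 is 107 days after the start; 107 ÷ 12 = 8 remainder 11. Last occurrence in the window: #9 on 25 June 2056.
Occurrences #3 through #9: 7 in total.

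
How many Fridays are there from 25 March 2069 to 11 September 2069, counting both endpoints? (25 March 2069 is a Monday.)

25 March 2069 is a Monday; the first Friday on or after it is 29 March 2069 (4 days later).
From 29 March 2069 to 11 September 2069: 2 + 30 + 31 + 30 + 31 + 31 + 11 = 166 days (rest of March, April, May, June, July, August, September).
166 ÷ 7 = 23 full weeks with remainder 5, so 23 more Fridays after the first → 24.

24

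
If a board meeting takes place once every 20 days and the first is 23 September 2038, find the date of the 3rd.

2 November 2038

The 3rd occurrence is 2 intervals after the first: 2 × 20 = 40 days after 23 September 2038.
September has 30 days — 7 days to the end of September leaves 33.
October has 31 days (2 left).
2 days into November → 2 November 2038.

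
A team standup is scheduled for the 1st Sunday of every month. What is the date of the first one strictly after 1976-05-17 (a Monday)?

1976-06-06

May 1976 starts on a Saturday, so its 1st Sunday is 1976-05-02 (1 day in).
That is not after 1976-05-17, so look at June 1976.
June 1976 starts on a Tuesday, so its 1st Sunday is 1976-06-06 (5 days in).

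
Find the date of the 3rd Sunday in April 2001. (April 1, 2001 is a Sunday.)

April 2001 begins on a Sunday, so the first Sunday is April 1.
The 3rd Sunday is 2 weeks later: 1 + 14 = 15.

15 April 2001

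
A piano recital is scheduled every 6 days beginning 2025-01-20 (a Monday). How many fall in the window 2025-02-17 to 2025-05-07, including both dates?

Occurrences land 6·i days after 2025-01-20 for i = 0, 1, 2, …
2025-02-17 is 28 days after the start; 28 ÷ 6 = 4 remainder 4; since the remainder is 4, round up to i = 5. First occurrence in the window: #6 on 2025-02-19 (5×6 = 30 days in).
2025-05-07 is 107 days after the start; 107 ÷ 6 = 17 remainder 5. Last occurrence in the window: #18 on 2025-05-02.
Occurrences #6 through #18: 13 in total.

13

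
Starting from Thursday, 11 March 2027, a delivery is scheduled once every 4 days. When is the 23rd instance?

7 June 2027

The 23rd occurrence is 22 intervals after the first: 22 × 4 = 88 days after 11 March 2027.
March has 31 days — 20 days to the end of March leaves 68.
April has 30 days (38 left).
May has 31 days (7 left).
7 days into June → 7 June 2027.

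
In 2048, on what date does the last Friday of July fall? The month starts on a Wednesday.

July 2048 begins on a Wednesday, so the first Friday is July 3 (2 days later).
July 2048 has 31 days. Adding weeks: 3, 10, 17, 24, 31 — the last one ≤ 31 is the 31st.

2048-07-31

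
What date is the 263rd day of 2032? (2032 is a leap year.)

September 19, 2032

January has 31 days (263 − 31 = 232 remain).
February has 29 days (232 − 29 = 203 remain).
March has 31 days (203 − 31 = 172 remain).
April has 30 days (172 − 30 = 142 remain).
May has 31 days (142 − 31 = 111 remain).
June has 30 days (111 − 30 = 81 remain).
July has 31 days (81 − 31 = 50 remain).
August has 31 days (50 − 31 = 19 remain).
19 into September → September 19.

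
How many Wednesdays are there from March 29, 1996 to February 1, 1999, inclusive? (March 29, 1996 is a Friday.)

148

March 29, 1996 is a Friday; the first Wednesday on or after it is April 3, 1996 (5 days later).
From April 3, 1996 to February 1, 1999: 272 + 365 + 365 + 32 = 1034 days (rest of 1996, 1997, 1998, to February 1, 1999 in 1999).
1034 ÷ 7 = 147 full weeks with remainder 5, so 147 more Wednesdays after the first → 148.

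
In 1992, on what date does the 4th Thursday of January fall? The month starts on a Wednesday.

January 23, 1992

January 1992 begins on a Wednesday, so the first Thursday is January 2 (1 day later).
The 4th Thursday is 3 weeks later: 2 + 21 = 23.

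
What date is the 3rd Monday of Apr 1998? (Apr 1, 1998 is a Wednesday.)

Apr 20, 1998

Apr 1998 begins on a Wednesday, so the first Monday is Apr 6 (5 days later).
The 3rd Monday is 2 weeks later: 6 + 14 = 20.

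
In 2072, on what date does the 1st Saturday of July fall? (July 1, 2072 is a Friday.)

July 2072 begins on a Friday, so the first Saturday is July 2 (1 day later).

2072-07-02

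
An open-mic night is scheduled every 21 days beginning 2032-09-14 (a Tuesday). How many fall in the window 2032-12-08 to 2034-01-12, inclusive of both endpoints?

19

Occurrences land 21·i days after 2032-09-14 for i = 0, 1, 2, …
2032-12-08 is 85 days after the start; 85 ÷ 21 = 4 remainder 1; since the remainder is 1, round up to i = 5. First occurrence in the window: #6 on 2032-12-28 (5×21 = 105 days in).
2034-01-12 is 485 days after the start; 485 ÷ 21 = 23 remainder 2. Last occurrence in the window: #24 on 2034-01-10.
Occurrences #6 through #24: 19 in total.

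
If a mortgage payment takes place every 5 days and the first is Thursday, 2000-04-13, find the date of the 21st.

The 21st occurrence is 20 intervals after the first: 20 × 5 = 100 days after 2000-04-13.
April has 30 days — 17 days to the end of April leaves 83.
May has 31 days (52 left).
June has 30 days (22 left).
22 days into July → 2000-07-22.

2000-07-22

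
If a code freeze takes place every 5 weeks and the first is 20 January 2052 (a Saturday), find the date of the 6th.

The 6th occurrence is 5 intervals after the first: 5 × 35 = 175 days after 20 January 2052.
January has 31 days — 11 days to the end of January leaves 164.
February has 29 days (135 left).
March has 31 days (104 left).
April has 30 days (74 left).
May has 31 days (43 left).
June has 30 days (13 left).
13 days into July → 13 July 2052.

13 July 2052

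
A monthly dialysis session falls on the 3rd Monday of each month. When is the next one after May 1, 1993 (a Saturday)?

May 1993 starts on a Saturday; its first Monday is the 3rd, so the 3rd Monday is the 17th — May 17, 1993.
May 17, 1993 is after May 1, 1993, so that is the next one.

May 17, 1993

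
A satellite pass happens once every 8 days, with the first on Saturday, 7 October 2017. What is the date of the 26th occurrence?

25 April 2018

The 26th occurrence is 25 intervals after the first: 25 × 8 = 200 days after 7 October 2017.
October has 31 days — 24 days to the end of October leaves 176.
November has 30 days (146 left).
December has 31 days (115 left).
January has 31 days (84 left).
February has 28 days (56 left).
March has 31 days (25 left).
25 days into April → 25 April 2018.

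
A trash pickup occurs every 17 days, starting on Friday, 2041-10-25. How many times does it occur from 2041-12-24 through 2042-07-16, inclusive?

Occurrences land 17·i days after 2041-10-25 for i = 0, 1, 2, …
2041-12-24 is 60 days after the start; 60 ÷ 17 = 3 remainder 9; since the remainder is 9, round up to i = 4. First occurrence in the window: #5 on 2042-01-01 (4×17 = 68 days in).
2042-07-16 is 264 days after the start; 264 ÷ 17 = 15 remainder 9. Last occurrence in the window: #16 on 2042-07-07.
Occurrences #5 through #16: 12 in total.

12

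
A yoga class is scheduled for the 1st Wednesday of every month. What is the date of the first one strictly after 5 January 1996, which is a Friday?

January 1996 starts on a Monday, so its 1st Wednesday is 3 January 1996 (2 days in).
That is not after 5 January 1996, so look at February 1996.
February 1996 starts on a Thursday, so its 1st Wednesday is 7 February 1996 (6 days in).

7 February 1996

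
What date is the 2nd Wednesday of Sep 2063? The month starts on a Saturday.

Sep 12, 2063

Sep 2063 begins on a Saturday, so the first Wednesday is Sep 5 (4 days later).
The 2nd Wednesday is 1 weeks later: 5 + 7 = 12.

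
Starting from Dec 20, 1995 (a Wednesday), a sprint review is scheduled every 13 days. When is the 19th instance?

The 19th occurrence is 18 intervals after the first: 18 × 13 = 234 days after Dec 20, 1995.
Dec has 31 days — 11 days to the end of Dec leaves 223.
Jan has 31 days (192 left).
Feb has 29 days (163 left).
Mar has 31 days (132 left).
Apr has 30 days (102 left).
May has 31 days (71 left).
Jun has 30 days (41 left).
Jul has 31 days (10 left).
10 days into Aug → Aug 10, 1996.

Aug 10, 1996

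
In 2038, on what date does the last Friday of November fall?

November 26, 2038

The first Friday of November 2038 is November 5.
November 2038 has 30 days. Adding weeks: 5, 12, 19, 26 — the last one ≤ 30 is the 26th.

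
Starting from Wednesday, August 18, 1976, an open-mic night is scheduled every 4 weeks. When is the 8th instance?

The 8th occurrence is 7 intervals after the first: 7 × 28 = 196 days after August 18, 1976.
August has 31 days — 13 days to the end of August leaves 183.
September has 30 days (153 left).
October has 31 days (122 left).
November has 30 days (92 left).
December has 31 days (61 left).
January has 31 days (30 left).
February has 28 days (2 left).
2 days into March → March 2, 1977.

March 2, 1977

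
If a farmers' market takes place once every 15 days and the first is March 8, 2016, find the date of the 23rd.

February 1, 2017

The 23rd occurrence is 22 intervals after the first: 22 × 15 = 330 days after March 8, 2016.
March has 31 days — 23 days to the end of March leaves 307.
April has 30 days (277 left).
May has 31 days (246 left).
June has 30 days (216 left).
July has 31 days (185 left).
August has 31 days (154 left).
September has 30 days (124 left).
October has 31 days (93 left).
November has 30 days (63 left).
December has 31 days (32 left).
January has 31 days (1 left).
1 day into February → February 1, 2017.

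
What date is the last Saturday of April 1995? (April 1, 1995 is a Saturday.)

April 1995 begins on a Saturday, so the first Saturday is April 1.
April 1995 has 30 days. Adding weeks: 1, 8, 15, 22, 29 — the last one ≤ 30 is the 29th.

29 April 1995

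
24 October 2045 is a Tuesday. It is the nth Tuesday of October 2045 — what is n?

4th

Day 24 falls in week ⌈24/7⌉ of the month.
Days 1–7 hold the 1st Tuesday, 8–14 the 2nd, 15–21 the 3rd, 22–28 the 4th, 29–31 the 5th.
24 is in the range for the 4th.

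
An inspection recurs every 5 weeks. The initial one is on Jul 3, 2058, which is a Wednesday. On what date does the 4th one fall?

Oct 16, 2058

The 4th occurrence is 3 intervals after the first: 3 × 35 = 105 days after Jul 3, 2058.
Jul has 31 days — 28 days to the end of Jul leaves 77.
Aug has 31 days (46 left).
Sep has 30 days (16 left).
16 days into Oct → Oct 16, 2058.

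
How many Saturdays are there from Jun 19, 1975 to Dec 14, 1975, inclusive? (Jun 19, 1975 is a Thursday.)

26

Jun 19, 1975 is a Thursday; the first Saturday on or after it is Jun 21, 1975 (2 days later).
From Jun 21, 1975 to Dec 14, 1975: 9 + 31 + 31 + 30 + 31 + 30 + 14 = 176 days (rest of Jun, Jul, Aug, Sep, Oct, Nov, Dec).
176 ÷ 7 = 25 full weeks with remainder 1, so 25 more Saturdays after the first → 26.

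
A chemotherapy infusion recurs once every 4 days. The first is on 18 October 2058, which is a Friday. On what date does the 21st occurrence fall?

The 21st occurrence is 20 intervals after the first: 20 × 4 = 80 days after 18 October 2058.
October has 31 days — 13 days to the end of October leaves 67.
November has 30 days (37 left).
December has 31 days (6 left).
6 days into January → 6 January 2059.

6 January 2059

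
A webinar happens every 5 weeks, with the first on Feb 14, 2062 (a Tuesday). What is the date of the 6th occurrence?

Aug 8, 2062

The 6th occurrence is 5 intervals after the first: 5 × 35 = 175 days after Feb 14, 2062.
Feb has 28 days — 14 days to the end of Feb leaves 161.
Mar has 31 days (130 left).
Apr has 30 days (100 left).
May has 31 days (69 left).
Jun has 30 days (39 left).
Jul has 31 days (8 left).
8 days into Aug → Aug 8, 2062.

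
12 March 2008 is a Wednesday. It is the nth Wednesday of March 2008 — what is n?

Day 12 falls in week ⌈12/7⌉ of the month.
Days 1–7 hold the 1st Wednesday, 8–14 the 2nd, 15–21 the 3rd, 22–28 the 4th, 29–31 the 5th.
12 is in the range for the 2nd.

2nd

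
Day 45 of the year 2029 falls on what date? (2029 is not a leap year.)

Jan has 31 days (45 − 31 = 14 remain).
14 into Feb → Feb 14.

Feb 14, 2029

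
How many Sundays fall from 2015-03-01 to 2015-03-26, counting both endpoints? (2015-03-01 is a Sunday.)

2015-03-01 is a Sunday; the first Sunday on or after it is 2015-03-01.
From 2015-03-01 to 2015-03-26 is 26 − 1 = 25 days.
25 ÷ 7 = 3 full weeks with remainder 4, so 3 more Sundays after the first → 4.

4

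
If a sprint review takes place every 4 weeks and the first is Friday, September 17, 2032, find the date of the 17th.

December 9, 2033

The 17th occurrence is 16 intervals after the first: 16 × 28 = 448 days after September 17, 2032.
September has 30 days — 13 days to the end of September leaves 435.
From end of September to end of 2032 is 92 days (343 left).
January has 31 days (312 left).
February has 28 days (284 left).
March has 31 days (253 left).
April has 30 days (223 left).
May has 31 days (192 left).
June has 30 days (162 left).
July has 31 days (131 left).
August has 31 days (100 left).
September has 30 days (70 left).
October has 31 days (39 left).
November has 30 days (9 left).
9 days into December → December 9, 2033.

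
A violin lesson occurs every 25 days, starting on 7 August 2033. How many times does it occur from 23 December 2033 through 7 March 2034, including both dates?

3

Occurrences land 25·i days after 7 August 2033 for i = 0, 1, 2, …
23 December 2033 is 138 days after the start; 138 ÷ 25 = 5 remainder 13; since the remainder is 13, round up to i = 6. First occurrence in the window: #7 on 4 January 2034 (6×25 = 150 days in).
7 March 2034 is 212 days after the start; 212 ÷ 25 = 8 remainder 12. Last occurrence in the window: #9 on 23 February 2034.
Occurrences #7 through #9: 3 in total.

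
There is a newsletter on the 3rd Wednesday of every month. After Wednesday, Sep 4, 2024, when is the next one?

Sep 2024 starts on a Sunday; its first Wednesday is the 4th, so the 3rd Wednesday is the 18th — Sep 18, 2024.
Sep 18, 2024 is after Sep 4, 2024, so that is the next one.

Sep 18, 2024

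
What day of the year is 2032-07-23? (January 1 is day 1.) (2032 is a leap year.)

205

Days in months before July: 31 + 29 + 31 + 30 + 31 + 30 = 182.
Plus 23 days into July → day 205.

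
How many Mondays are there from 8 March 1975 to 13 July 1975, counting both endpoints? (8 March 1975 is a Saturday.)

8 March 1975 is a Saturday; the first Monday on or after it is 10 March 1975 (2 days later).
From 10 March 1975 to 13 July 1975: 21 + 30 + 31 + 30 + 13 = 125 days (rest of March, April, May, June, July).
125 ÷ 7 = 17 full weeks with remainder 6, so 17 more Mondays after the first → 18.

18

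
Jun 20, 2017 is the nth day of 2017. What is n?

171

Days in months before Jun: 31 + 28 + 31 + 30 + 31 = 151.
Plus 20 days into Jun → day 171.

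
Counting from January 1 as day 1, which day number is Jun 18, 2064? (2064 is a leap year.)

170

Days in months before Jun: 31 + 29 + 31 + 30 + 31 = 152.
Plus 18 days into Jun → day 170.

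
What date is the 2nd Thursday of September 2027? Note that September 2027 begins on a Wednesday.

2027-09-09

September 2027 begins on a Wednesday, so the first Thursday is September 2 (1 day later).
The 2nd Thursday is 1 weeks later: 2 + 7 = 9.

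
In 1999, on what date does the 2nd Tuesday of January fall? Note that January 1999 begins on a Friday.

January 12, 1999

January 1999 begins on a Friday, so the first Tuesday is January 5 (4 days later).
The 2nd Tuesday is 1 weeks later: 5 + 7 = 12.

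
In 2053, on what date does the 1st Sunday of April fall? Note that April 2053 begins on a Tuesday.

2053-04-06

April 2053 begins on a Tuesday, so the first Sunday is April 6 (5 days later).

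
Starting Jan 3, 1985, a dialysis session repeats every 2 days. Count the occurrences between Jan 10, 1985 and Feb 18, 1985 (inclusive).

20

Occurrences land 2·i days after Jan 3, 1985 for i = 0, 1, 2, …
Jan 10, 1985 is 7 days after the start; 7 ÷ 2 = 3 remainder 1; since the remainder is 1, round up to i = 4. First occurrence in the window: #5 on Jan 11, 1985 (4×2 = 8 days in).
Feb 18, 1985 is 46 days after the start; 46 ÷ 2 = 23 remainder 0. Last occurrence in the window: #24 on Feb 18, 1985.
Occurrences #5 through #24: 20 in total.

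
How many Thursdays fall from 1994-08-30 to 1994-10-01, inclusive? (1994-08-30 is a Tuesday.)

5

1994-08-30 is a Tuesday; the first Thursday on or after it is 1994-09-01 (2 days later).
From 1994-09-01 to 1994-10-01: 29 + 1 = 30 days (rest of September, October).
30 ÷ 7 = 4 full weeks with remainder 2, so 4 more Thursdays after the first → 5.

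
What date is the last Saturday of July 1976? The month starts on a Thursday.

31 July 1976

July 1976 begins on a Thursday, so the first Saturday is July 3 (2 days later).
July 1976 has 31 days. Adding weeks: 3, 10, 17, 24, 31 — the last one ≤ 31 is the 31st.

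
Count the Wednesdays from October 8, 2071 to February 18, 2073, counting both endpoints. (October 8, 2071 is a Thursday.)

71

October 8, 2071 is a Thursday; the first Wednesday on or after it is October 14, 2071 (6 days later).
From October 14, 2071 to February 18, 2073: 78 + 366 + 49 = 493 days (rest of 2071, 2072, to February 18, 2073 in 2073).
493 ÷ 7 = 70 full weeks with remainder 3, so 70 more Wednesdays after the first → 71.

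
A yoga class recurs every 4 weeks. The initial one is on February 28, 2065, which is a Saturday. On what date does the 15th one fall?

The 15th occurrence is 14 intervals after the first: 14 × 28 = 392 days after February 28, 2065.
February has 28 days — 0 days to the end of February leaves 392.
March has 31 days (361 left).
April has 30 days (331 left).
May has 31 days (300 left).
June has 30 days (270 left).
July has 31 days (239 left).
August has 31 days (208 left).
September has 30 days (178 left).
October has 31 days (147 left).
November has 30 days (117 left).
December has 31 days (86 left).
January has 31 days (55 left).
February has 28 days (27 left).
27 days into March → March 27, 2066.

March 27, 2066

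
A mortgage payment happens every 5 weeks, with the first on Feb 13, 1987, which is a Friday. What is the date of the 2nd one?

Mar 20, 1987

The 2nd occurrence is 1 interval after the first: 1 × 35 = 35 days after Feb 13, 1987.
Feb has 28 days — 15 days to the end of Feb leaves 20.
20 days into Mar → Mar 20, 1987.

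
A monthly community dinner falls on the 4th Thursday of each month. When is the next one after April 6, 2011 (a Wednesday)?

April 28, 2011

April 2011 starts on a Friday; its first Thursday is the 7th, so the 4th Thursday is the 28th — April 28, 2011.
April 28, 2011 is after April 6, 2011, so that is the next one.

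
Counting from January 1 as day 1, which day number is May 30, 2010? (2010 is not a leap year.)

Days in months before May: 31 + 28 + 31 + 30 = 120.
Plus 30 days into May → day 150.

150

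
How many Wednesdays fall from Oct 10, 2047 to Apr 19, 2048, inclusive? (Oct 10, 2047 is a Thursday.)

Oct 10, 2047 is a Thursday; the first Wednesday on or after it is Oct 16, 2047 (6 days later).
From Oct 16, 2047 to Apr 19, 2048: 15 + 30 + 31 + 31 + 29 + 31 + 19 = 186 days (rest of Oct, Nov, Dec, Jan, Feb, Mar, Apr).
186 ÷ 7 = 26 full weeks with remainder 4, so 26 more Wednesdays after the first → 27.

27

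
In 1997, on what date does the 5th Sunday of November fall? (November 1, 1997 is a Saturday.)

November 1997 begins on a Saturday, so the first Sunday is November 2 (1 day later).
The 5th Sunday is 4 weeks later: 2 + 28 = 30.

November 30, 1997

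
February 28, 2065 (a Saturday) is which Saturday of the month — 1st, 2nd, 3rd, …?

Day 28 falls in week ⌈28/7⌉ of the month.
Days 1–7 hold the 1st Saturday, 8–14 the 2nd, 15–21 the 3rd, 22–28 the 4th, 29–31 the 5th.
28 is in the range for the 4th.

4th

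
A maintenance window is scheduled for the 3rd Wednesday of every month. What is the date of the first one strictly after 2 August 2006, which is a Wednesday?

August 2006 starts on a Tuesday; its first Wednesday is the 2nd, so the 3rd Wednesday is the 16th — 16 August 2006.
16 August 2006 is after 2 August 2006, so that is the next one.

16 August 2006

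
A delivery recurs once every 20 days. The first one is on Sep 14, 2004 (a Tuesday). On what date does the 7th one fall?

Jan 12, 2005

The 7th occurrence is 6 intervals after the first: 6 × 20 = 120 days after Sep 14, 2004.
Sep has 30 days — 16 days to the end of Sep leaves 104.
Oct has 31 days (73 left).
Nov has 30 days (43 left).
Dec has 31 days (12 left).
12 days into Jan → Jan 12, 2005.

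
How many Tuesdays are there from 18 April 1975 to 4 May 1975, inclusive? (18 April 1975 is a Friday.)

18 April 1975 is a Friday; the first Tuesday on or after it is 22 April 1975 (4 days later).
From 22 April 1975 to 4 May 1975: 8 + 4 = 12 days (rest of April, May).
12 ÷ 7 = 1 full weeks with remainder 5, so 1 more Tuesdays after the first → 2.

2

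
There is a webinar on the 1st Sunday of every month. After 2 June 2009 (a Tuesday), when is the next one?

7 June 2009

June 2009 starts on a Monday, so its 1st Sunday is 7 June 2009 (6 days in).
7 June 2009 is after 2 June 2009, so that is the next one.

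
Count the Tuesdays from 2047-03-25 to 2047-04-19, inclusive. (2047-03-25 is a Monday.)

2047-03-25 is a Monday; the first Tuesday on or after it is 2047-03-26 (1 day later).
From 2047-03-26 to 2047-04-19: 5 + 19 = 24 days (rest of March, April).
24 ÷ 7 = 3 full weeks with remainder 3, so 3 more Tuesdays after the first → 4.

4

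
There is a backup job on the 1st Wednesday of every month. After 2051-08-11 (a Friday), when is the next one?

August 2051 starts on a Tuesday, so its 1st Wednesday is 2051-08-02 (1 day in).
That is not after 2051-08-11, so look at September 2051.
September 2051 starts on a Friday, so its 1st Wednesday is 2051-09-06 (5 days in).

2051-09-06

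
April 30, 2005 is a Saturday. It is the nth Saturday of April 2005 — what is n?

5th

Day 30 falls in week ⌈30/7⌉ of the month.
Days 1–7 hold the 1st Saturday, 8–14 the 2nd, 15–21 the 3rd, 22–28 the 4th, 29–31 the 5th.
30 is in the range for the 5th.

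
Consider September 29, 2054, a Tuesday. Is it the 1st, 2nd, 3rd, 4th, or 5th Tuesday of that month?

Day 29 falls in week ⌈29/7⌉ of the month.
Days 1–7 hold the 1st Tuesday, 8–14 the 2nd, 15–21 the 3rd, 22–28 the 4th, 29–31 the 5th.
29 is in the range for the 5th.

5th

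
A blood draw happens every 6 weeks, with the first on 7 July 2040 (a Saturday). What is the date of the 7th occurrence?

The 7th occurrence is 6 intervals after the first: 6 × 42 = 252 days after 7 July 2040.
July has 31 days — 24 days to the end of July leaves 228.
August has 31 days (197 left).
September has 30 days (167 left).
October has 31 days (136 left).
November has 30 days (106 left).
December has 31 days (75 left).
January has 31 days (44 left).
February has 28 days (16 left).
16 days into March → 16 March 2041.

16 March 2041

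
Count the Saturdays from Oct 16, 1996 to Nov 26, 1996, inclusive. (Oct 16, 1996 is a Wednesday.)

Oct 16, 1996 is a Wednesday; the first Saturday on or after it is Oct 19, 1996 (3 days later).
From Oct 19, 1996 to Nov 26, 1996: 12 + 26 = 38 days (rest of Oct, Nov).
38 ÷ 7 = 5 full weeks with remainder 3, so 5 more Saturdays after the first → 6.

6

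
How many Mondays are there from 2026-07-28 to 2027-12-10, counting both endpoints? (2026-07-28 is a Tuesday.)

71

2026-07-28 is a Tuesday; the first Monday on or after it is 2026-08-03 (6 days later).
From 2026-08-03 to 2027-12-10: 150 + 344 = 494 days (rest of 2026, to 2027-12-10 in 2027).
494 ÷ 7 = 70 full weeks with remainder 4, so 70 more Mondays after the first → 71.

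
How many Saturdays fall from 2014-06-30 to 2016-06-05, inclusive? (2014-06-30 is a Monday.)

2014-06-30 is a Monday; the first Saturday on or after it is 2014-07-05 (5 days later).
From 2014-07-05 to 2016-06-05: 179 + 365 + 157 = 701 days (rest of 2014, 2015, to 2016-06-05 in 2016).
701 ÷ 7 = 100 full weeks with remainder 1, so 100 more Saturdays after the first → 101.

101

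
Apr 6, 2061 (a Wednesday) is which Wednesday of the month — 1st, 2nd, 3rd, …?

1st

Day 6 falls in week ⌈6/7⌉ of the month.
Days 1–7 hold the 1st Wednesday, 8–14 the 2nd, 15–21 the 3rd, 22–28 the 4th, 29–31 the 5th.
6 is in the range for the 1st.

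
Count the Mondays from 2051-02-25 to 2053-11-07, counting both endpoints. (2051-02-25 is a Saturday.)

2051-02-25 is a Saturday; the first Monday on or after it is 2051-02-27 (2 days later).
From 2051-02-27 to 2053-11-07: 307 + 366 + 311 = 984 days (rest of 2051, 2052, to 2053-11-07 in 2053).
984 ÷ 7 = 140 full weeks with remainder 4, so 140 more Mondays after the first → 141.

141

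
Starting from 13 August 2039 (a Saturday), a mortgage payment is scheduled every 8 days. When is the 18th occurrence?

The 18th occurrence is 17 intervals after the first: 17 × 8 = 136 days after 13 August 2039.
August has 31 days — 18 days to the end of August leaves 118.
September has 30 days (88 left).
October has 31 days (57 left).
November has 30 days (27 left).
27 days into December → 27 December 2039.

27 December 2039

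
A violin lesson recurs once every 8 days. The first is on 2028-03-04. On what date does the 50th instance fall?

The 50th occurrence is 49 intervals after the first: 49 × 8 = 392 days after 2028-03-04.
March has 31 days — 27 days to the end of March leaves 365.
April has 30 days (335 left).
May has 31 days (304 left).
June has 30 days (274 left).
July has 31 days (243 left).
August has 31 days (212 left).
September has 30 days (182 left).
October has 31 days (151 left).
November has 30 days (121 left).
December has 31 days (90 left).
January has 31 days (59 left).
February has 28 days (31 left).
31 days into March → 2029-03-31.

2029-03-31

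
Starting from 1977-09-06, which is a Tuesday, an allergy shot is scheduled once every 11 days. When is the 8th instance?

1977-11-22

The 8th occurrence is 7 intervals after the first: 7 × 11 = 77 days after 1977-09-06.
September has 30 days — 24 days to the end of September leaves 53.
October has 31 days (22 left).
22 days into November → 1977-11-22.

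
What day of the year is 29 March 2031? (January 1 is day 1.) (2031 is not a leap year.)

Days in months before March: 31 + 28 = 59.
Plus 29 days into March → day 88.

88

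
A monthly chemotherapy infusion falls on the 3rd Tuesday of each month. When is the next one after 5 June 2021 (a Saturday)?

June 2021 starts on a Tuesday; its first Tuesday is the 1st, so the 3rd Tuesday is the 15th — 15 June 2021.
15 June 2021 is after 5 June 2021, so that is the next one.

15 June 2021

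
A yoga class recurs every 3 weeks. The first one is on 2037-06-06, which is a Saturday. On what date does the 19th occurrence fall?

The 19th occurrence is 18 intervals after the first: 18 × 21 = 378 days after 2037-06-06.
June has 30 days — 24 days to the end of June leaves 354.
July has 31 days (323 left).
August has 31 days (292 left).
September has 30 days (262 left).
October has 31 days (231 left).
November has 30 days (201 left).
December has 31 days (170 left).
January has 31 days (139 left).
February has 28 days (111 left).
March has 31 days (80 left).
April has 30 days (50 left).
May has 31 days (19 left).
19 days into June → 2038-06-19.

2038-06-19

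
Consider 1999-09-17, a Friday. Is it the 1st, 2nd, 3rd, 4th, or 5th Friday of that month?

3rd

Day 17 falls in week ⌈17/7⌉ of the month.
Days 1–7 hold the 1st Friday, 8–14 the 2nd, 15–21 the 3rd, 22–28 the 4th, 29–31 the 5th.
17 is in the range for the 3rd.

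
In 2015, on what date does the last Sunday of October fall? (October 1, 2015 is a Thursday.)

2015-10-25

October 2015 begins on a Thursday, so the first Sunday is October 4 (3 days later).
October 2015 has 31 days. Adding weeks: 4, 11, 18, 25 — the last one ≤ 31 is the 25th.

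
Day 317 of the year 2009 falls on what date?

2009-11-13

January has 31 days (317 − 31 = 286 remain).
February has 28 days (286 − 28 = 258 remain).
March has 31 days (258 − 31 = 227 remain).
April has 30 days (227 − 30 = 197 remain).
May has 31 days (197 − 31 = 166 remain).
June has 30 days (166 − 30 = 136 remain).
July has 31 days (136 − 31 = 105 remain).
August has 31 days (105 − 31 = 74 remain).
September has 30 days (74 − 30 = 44 remain).
October has 31 days (44 − 31 = 13 remain).
13 into November → November 13.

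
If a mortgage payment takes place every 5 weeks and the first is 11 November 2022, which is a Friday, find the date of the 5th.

31 March 2023

The 5th occurrence is 4 intervals after the first: 4 × 35 = 140 days after 11 November 2022.
November has 30 days — 19 days to the end of November leaves 121.
December has 31 days (90 left).
January has 31 days (59 left).
February has 28 days (31 left).
31 days into March → 31 March 2023.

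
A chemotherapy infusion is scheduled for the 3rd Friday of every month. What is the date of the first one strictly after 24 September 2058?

18 October 2058

September 2058 starts on a Sunday; its first Friday is the 6th, so the 3rd Friday is the 20th — 20 September 2058.
That is not after 24 September 2058, so look at October 2058.
October 2058 starts on a Tuesday; its first Friday is the 4th, so the 3rd Friday is the 18th — 18 October 2058.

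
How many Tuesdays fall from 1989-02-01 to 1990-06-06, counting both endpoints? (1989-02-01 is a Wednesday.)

1989-02-01 is a Wednesday; the first Tuesday on or after it is 1989-02-07 (6 days later).
From 1989-02-07 to 1990-06-06: 327 + 157 = 484 days (rest of 1989, to 1990-06-06 in 1990).
484 ÷ 7 = 69 full weeks with remainder 1, so 69 more Tuesdays after the first → 70.

70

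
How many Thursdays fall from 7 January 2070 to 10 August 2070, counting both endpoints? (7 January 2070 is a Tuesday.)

31

7 January 2070 is a Tuesday; the first Thursday on or after it is 9 January 2070 (2 days later).
From 9 January 2070 to 10 August 2070: 22 + 28 + 31 + 30 + 31 + 30 + 31 + 10 = 213 days (rest of January, February, March, April, May, June, July, August).
213 ÷ 7 = 30 full weeks with remainder 3, so 30 more Thursdays after the first → 31.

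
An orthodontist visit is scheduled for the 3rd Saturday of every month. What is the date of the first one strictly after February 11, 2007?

February 2007 starts on a Thursday; its first Saturday is the 3rd, so the 3rd Saturday is the 17th — February 17, 2007.
February 17, 2007 is after February 11, 2007, so that is the next one.

February 17, 2007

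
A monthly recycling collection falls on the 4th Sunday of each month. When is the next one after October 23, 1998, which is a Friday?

October 25, 1998

October 1998 starts on a Thursday; its first Sunday is the 4th, so the 4th Sunday is the 25th — October 25, 1998.
October 25, 1998 is after October 23, 1998, so that is the next one.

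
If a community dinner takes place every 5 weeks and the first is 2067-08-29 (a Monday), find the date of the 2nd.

2067-10-03

The 2nd occurrence is 1 interval after the first: 1 × 35 = 35 days after 2067-08-29.
August has 31 days — 2 days to the end of August leaves 33.
September has 30 days (3 left).
3 days into October → 2067-10-03.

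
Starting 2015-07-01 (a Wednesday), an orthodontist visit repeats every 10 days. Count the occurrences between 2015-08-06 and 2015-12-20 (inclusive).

14

Occurrences land 10·i days after 2015-07-01 for i = 0, 1, 2, …
2015-08-06 is 36 days after the start; 36 ÷ 10 = 3 remainder 6; since the remainder is 6, round up to i = 4. First occurrence in the window: #5 on 2015-08-10 (4×10 = 40 days in).
2015-12-20 is 172 days after the start; 172 ÷ 10 = 17 remainder 2. Last occurrence in the window: #18 on 2015-12-18.
Occurrences #5 through #18: 14 in total.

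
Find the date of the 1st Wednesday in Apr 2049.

Apr 7, 2049

The first Wednesday of Apr 2049 is Apr 7.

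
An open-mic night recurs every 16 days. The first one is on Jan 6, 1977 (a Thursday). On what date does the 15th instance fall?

Aug 18, 1977

The 15th occurrence is 14 intervals after the first: 14 × 16 = 224 days after Jan 6, 1977.
Jan has 31 days — 25 days to the end of Jan leaves 199.
Feb has 28 days (171 left).
Mar has 31 days (140 left).
Apr has 30 days (110 left).
May has 31 days (79 left).
Jun has 30 days (49 left).
Jul has 31 days (18 left).
18 days into Aug → Aug 18, 1977.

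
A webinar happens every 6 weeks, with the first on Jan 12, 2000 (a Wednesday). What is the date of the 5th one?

Jun 28, 2000

The 5th occurrence is 4 intervals after the first: 4 × 42 = 168 days after Jan 12, 2000.
Jan has 31 days — 19 days to the end of Jan leaves 149.
Feb has 29 days (120 left).
Mar has 31 days (89 left).
Apr has 30 days (59 left).
May has 31 days (28 left).
28 days into Jun → Jun 28, 2000.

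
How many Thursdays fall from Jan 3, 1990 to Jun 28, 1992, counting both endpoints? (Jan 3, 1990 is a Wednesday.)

130

Jan 3, 1990 is a Wednesday; the first Thursday on or after it is Jan 4, 1990 (1 day later).
From Jan 4, 1990 to Jun 28, 1992: 361 + 365 + 180 = 906 days (rest of 1990, 1991, to Jun 28, 1992 in 1992).
906 ÷ 7 = 129 full weeks with remainder 3, so 129 more Thursdays after the first → 130.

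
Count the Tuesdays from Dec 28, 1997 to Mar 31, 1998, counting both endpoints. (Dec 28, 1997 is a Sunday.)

14

Dec 28, 1997 is a Sunday; the first Tuesday on or after it is Dec 30, 1997 (2 days later).
From Dec 30, 1997 to Mar 31, 1998: 1 + 31 + 28 + 31 = 91 days (rest of Dec, Jan, Feb, Mar).
91 ÷ 7 = 13 full weeks with remainder 0, so 13 more Tuesdays after the first → 14.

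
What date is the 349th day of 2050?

January has 31 days (349 − 31 = 318 remain).
February has 28 days (318 − 28 = 290 remain).
March has 31 days (290 − 31 = 259 remain).
April has 30 days (259 − 30 = 229 remain).
May has 31 days (229 − 31 = 198 remain).
June has 30 days (198 − 30 = 168 remain).
July has 31 days (168 − 31 = 137 remain).
August has 31 days (137 − 31 = 106 remain).
September has 30 days (106 − 30 = 76 remain).
October has 31 days (76 − 31 = 45 remain).
November has 30 days (45 − 30 = 15 remain).
15 into December → December 15.

December 15, 2050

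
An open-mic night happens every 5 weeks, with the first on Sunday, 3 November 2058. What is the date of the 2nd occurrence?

The 2nd occurrence is 1 interval after the first: 1 × 35 = 35 days after 3 November 2058.
November has 30 days — 27 days to the end of November leaves 8.
8 days into December → 8 December 2058.

8 December 2058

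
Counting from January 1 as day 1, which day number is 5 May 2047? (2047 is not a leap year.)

125

Days in months before May: 31 + 28 + 31 + 30 = 120.
Plus 5 days into May → day 125.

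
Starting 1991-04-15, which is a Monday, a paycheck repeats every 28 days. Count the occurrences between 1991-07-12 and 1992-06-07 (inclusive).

Occurrences land 28·i days after 1991-04-15 for i = 0, 1, 2, …
1991-07-12 is 88 days after the start; 88 ÷ 28 = 3 remainder 4; since the remainder is 4, round up to i = 4. First occurrence in the window: #5 on 1991-08-05 (4×28 = 112 days in).
1992-06-07 is 419 days after the start; 419 ÷ 28 = 14 remainder 27. Last occurrence in the window: #15 on 1992-05-11.
Occurrences #5 through #15: 11 in total.

11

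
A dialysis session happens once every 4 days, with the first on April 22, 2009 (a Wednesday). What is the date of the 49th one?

October 31, 2009

The 49th occurrence is 48 intervals after the first: 48 × 4 = 192 days after April 22, 2009.
April has 30 days — 8 days to the end of April leaves 184.
May has 31 days (153 left).
June has 30 days (123 left).
July has 31 days (92 left).
August has 31 days (61 left).
September has 30 days (31 left).
31 days into October → October 31, 2009.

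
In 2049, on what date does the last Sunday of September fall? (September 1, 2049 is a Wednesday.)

September 26, 2049

September 2049 begins on a Wednesday, so the first Sunday is September 5 (4 days later).
September 2049 has 30 days. Adding weeks: 5, 12, 19, 26 — the last one ≤ 30 is the 26th.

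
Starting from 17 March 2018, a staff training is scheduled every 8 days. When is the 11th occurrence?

The 11th occurrence is 10 intervals after the first: 10 × 8 = 80 days after 17 March 2018.
March has 31 days — 14 days to the end of March leaves 66.
April has 30 days (36 left).
May has 31 days (5 left).
5 days into June → 5 June 2018.

5 June 2018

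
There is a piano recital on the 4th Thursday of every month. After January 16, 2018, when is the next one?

January 25, 2018

January 2018 starts on a Monday; its first Thursday is the 4th, so the 4th Thursday is the 25th — January 25, 2018.
January 25, 2018 is after January 16, 2018, so that is the next one.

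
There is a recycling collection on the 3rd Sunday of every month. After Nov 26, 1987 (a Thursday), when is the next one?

Nov 1987 starts on a Sunday; its first Sunday is the 1st, so the 3rd Sunday is the 15th — Nov 15, 1987.
That is not after Nov 26, 1987, so look at Dec 1987.
Dec 1987 starts on a Tuesday; its first Sunday is the 6th, so the 3rd Sunday is the 20th — Dec 20, 1987.

Dec 20, 1987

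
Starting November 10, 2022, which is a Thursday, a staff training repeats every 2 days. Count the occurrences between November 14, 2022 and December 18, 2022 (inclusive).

18

Occurrences land 2·i days after November 10, 2022 for i = 0, 1, 2, …
November 14, 2022 is 4 days after the start; 4 ÷ 2 = 2 remainder 0. First occurrence in the window: #3 on November 14, 2022 (2×2 = 4 days in).
December 18, 2022 is 38 days after the start; 38 ÷ 2 = 19 remainder 0. Last occurrence in the window: #20 on December 18, 2022.
Occurrences #3 through #20: 18 in total.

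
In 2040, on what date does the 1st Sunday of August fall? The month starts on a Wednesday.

2040-08-05

August 2040 begins on a Wednesday, so the first Sunday is August 5 (4 days later).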